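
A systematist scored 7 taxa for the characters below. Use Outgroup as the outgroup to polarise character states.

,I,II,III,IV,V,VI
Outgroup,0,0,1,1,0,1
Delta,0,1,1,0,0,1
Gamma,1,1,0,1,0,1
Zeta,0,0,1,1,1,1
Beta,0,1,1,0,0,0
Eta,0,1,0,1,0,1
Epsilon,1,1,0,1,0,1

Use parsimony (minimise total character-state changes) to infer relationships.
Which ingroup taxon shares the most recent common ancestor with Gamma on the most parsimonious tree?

Character polarity is set by the outgroup: the derived state is whichever differs from the outgroup's state, so for III, IV, VI the derived state is '0', and for the remaining characters it is '1'.
I (derived state '1') is shared by Epsilon and Gamma — a synapomorphy uniting that clade.
II (derived state '1') is shared by Beta, Delta, Epsilon, Eta, and Gamma — a synapomorphy uniting that clade.
III: derived state '0' in Epsilon, Eta, and Gamma only — synapomorphy for {Epsilon, Eta, Gamma}.
IV: derived state '0' in Beta and Delta only — synapomorphy for {Beta, Delta}.
V: derived state '1' in Zeta only — an autapomorphy, so it tells us nothing about relationships among taxa.
VI: derived state '0' in Beta only — an autapomorphy, so it tells us nothing about relationships among taxa.
Most parsimonious ingroup topology: (((Delta,Beta),((Gamma,Epsilon),Eta)),Zeta).
Gamma and Epsilon form a cherry on this tree, so they are sister taxa.

Epsilon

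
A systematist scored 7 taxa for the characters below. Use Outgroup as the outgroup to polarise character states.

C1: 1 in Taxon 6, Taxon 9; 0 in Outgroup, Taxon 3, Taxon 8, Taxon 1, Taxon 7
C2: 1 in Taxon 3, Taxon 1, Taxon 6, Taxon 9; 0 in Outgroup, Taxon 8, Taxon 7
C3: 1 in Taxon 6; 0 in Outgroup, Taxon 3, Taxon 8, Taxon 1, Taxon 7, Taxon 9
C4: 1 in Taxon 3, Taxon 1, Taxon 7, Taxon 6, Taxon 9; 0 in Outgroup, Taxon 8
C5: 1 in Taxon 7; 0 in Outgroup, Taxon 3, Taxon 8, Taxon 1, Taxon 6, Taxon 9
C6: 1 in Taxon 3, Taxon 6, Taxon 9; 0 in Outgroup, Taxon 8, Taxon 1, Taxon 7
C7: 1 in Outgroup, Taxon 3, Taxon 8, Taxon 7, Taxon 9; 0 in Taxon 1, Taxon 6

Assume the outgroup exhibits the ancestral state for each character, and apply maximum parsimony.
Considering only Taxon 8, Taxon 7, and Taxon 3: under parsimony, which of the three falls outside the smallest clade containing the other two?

Taxon 8

Character polarity is set by the outgroup: the derived state is whichever differs from the outgroup's state, so for C7 the derived state is '0', and for the remaining characters it is '1'.
Only Taxon 6 and Taxon 9 show the derived state '1' for C1, supporting them as a clade.
C2 (derived state '1') is shared by Taxon 1, Taxon 3, Taxon 6, and Taxon 9 — a synapomorphy uniting that clade.
C3 (derived state '1') is unique to Taxon 6 (autapomorphy; uninformative for grouping).
C4: derived state '1' in Taxon 1, Taxon 3, Taxon 6, Taxon 7, and Taxon 9 only — synapomorphy for {Taxon 1, Taxon 3, Taxon 6, Taxon 7, Taxon 9}.
C5 (derived state '1') is unique to Taxon 7 (autapomorphy; uninformative for grouping).
Only Taxon 3, Taxon 6, and Taxon 9 show the derived state '1' for C6, supporting them as a clade.
C7 (state '0') occurs in Taxon 1 and Taxon 6 but conflicts with the nesting implied by the other characters — most parsimoniously interpreted as homoplasy.
Most parsimonious ingroup topology: ((((Taxon 3,(Taxon 6,Taxon 9)),Taxon 1),Taxon 7),Taxon 8).
Taxon 7 and Taxon 3 share a more recent common ancestor with each other than either does with Taxon 8, so Taxon 8 is the least closely related of the three.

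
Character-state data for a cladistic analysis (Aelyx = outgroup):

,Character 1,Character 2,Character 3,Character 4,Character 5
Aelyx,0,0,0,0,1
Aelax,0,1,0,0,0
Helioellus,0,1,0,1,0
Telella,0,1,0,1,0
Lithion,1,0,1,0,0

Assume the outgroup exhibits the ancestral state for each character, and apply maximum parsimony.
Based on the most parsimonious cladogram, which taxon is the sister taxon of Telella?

Character polarity is set by the outgroup: the derived state is whichever differs from the outgroup's state, so for Character 5 the derived state is '0', and for the remaining characters it is '1'.
Character 1: derived state '1' in Lithion only — an autapomorphy, so it tells us nothing about relationships among taxa.
Character 2: derived state '1' in Aelax, Helioellus, and Telella only — synapomorphy for {Aelax, Helioellus, Telella}.
Character 3: derived state '1' in Lithion only — an autapomorphy, so it tells us nothing about relationships among taxa.
Character 4 (derived state '1') is shared by Helioellus and Telella — a synapomorphy uniting that clade.
All ingroup taxa share the derived state '0' for Character 5; it defines the ingroup but does not resolve relationships within it.
Most parsimonious ingroup topology: ((Aelax,(Helioellus,Telella)),Lithion).
Telella and Helioellus form a cherry on this tree, so they are sister taxa.

Helioellus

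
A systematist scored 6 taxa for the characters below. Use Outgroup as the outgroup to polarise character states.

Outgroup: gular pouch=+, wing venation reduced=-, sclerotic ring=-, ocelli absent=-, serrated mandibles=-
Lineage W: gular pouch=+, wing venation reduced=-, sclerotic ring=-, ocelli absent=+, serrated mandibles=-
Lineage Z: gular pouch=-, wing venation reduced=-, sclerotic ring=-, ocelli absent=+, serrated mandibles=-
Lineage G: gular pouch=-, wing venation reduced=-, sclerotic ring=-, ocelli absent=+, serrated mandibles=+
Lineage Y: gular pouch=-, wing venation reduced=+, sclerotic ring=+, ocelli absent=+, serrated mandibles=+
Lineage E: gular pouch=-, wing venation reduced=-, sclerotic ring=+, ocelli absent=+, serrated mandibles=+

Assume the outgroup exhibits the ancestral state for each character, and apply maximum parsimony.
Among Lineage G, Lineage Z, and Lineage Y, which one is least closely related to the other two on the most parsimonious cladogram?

Character polarity is set by the outgroup: the derived state is whichever differs from the outgroup's state, so for gular pouch the derived state is '-', and for the remaining characters it is '+'.
Only Lineage E, Lineage G, Lineage Y, and Lineage Z show the derived state '-' for gular pouch, supporting them as a clade.
wing venation reduced (derived state '+') is unique to Lineage Y (autapomorphy; uninformative for grouping).
sclerotic ring (derived state '+') is shared by Lineage E and Lineage Y — a synapomorphy uniting that clade.
All ingroup taxa share the derived state '+' for ocelli absent; it defines the ingroup but does not resolve relationships within it.
Only Lineage E, Lineage G, and Lineage Y show the derived state '+' for serrated mandibles, supporting them as a clade.
Most parsimonious ingroup topology: (Lineage W,(Lineage Z,(Lineage G,(Lineage Y,Lineage E)))).
Lineage G and Lineage Y share a more recent common ancestor with each other than either does with Lineage Z, so Lineage Z is the least closely related of the three.

Lineage Z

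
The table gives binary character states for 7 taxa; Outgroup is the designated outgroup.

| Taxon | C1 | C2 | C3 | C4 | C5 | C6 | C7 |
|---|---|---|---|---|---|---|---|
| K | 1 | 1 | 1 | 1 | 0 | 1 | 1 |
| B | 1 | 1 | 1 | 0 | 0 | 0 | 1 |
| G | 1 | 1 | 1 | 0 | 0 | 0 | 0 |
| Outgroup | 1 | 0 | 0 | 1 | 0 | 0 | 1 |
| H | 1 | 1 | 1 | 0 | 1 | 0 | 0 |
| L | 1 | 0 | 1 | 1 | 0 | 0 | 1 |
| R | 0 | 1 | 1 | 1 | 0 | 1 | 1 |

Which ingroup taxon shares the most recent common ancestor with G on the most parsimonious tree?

Character polarity is set by the outgroup: the derived state is whichever differs from the outgroup's state, so for C1, C4, C7 the derived state is '0', and for the remaining characters it is '1'.
C1 (derived state '0') is unique to R (autapomorphy; uninformative for grouping).
C2: derived state '1' in B, G, H, K, and R only — synapomorphy for {B, G, H, K, R}.
All ingroup taxa share the derived state '1' for C3; it defines the ingroup but does not resolve relationships within it.
C4: derived state '0' in B, G, and H only — synapomorphy for {B, G, H}.
C5: derived state '1' in H only — an autapomorphy, so it tells us nothing about relationships among taxa.
Only K and R show the derived state '1' for C6, supporting them as a clade.
C7 (derived state '0') is shared by G and H — a synapomorphy uniting that clade.
Most parsimonious ingroup topology: (L,(((H,G),B),(R,K))).
G and H form a cherry on this tree, so they are sister taxa.

H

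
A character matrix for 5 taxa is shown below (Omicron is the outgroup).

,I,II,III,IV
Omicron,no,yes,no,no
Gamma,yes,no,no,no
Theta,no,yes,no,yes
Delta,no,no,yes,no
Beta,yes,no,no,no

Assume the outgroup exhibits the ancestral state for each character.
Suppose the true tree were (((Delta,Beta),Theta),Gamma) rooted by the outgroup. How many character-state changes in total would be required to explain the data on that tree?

Map each character onto (((Delta,Beta),Theta),Gamma) (rooted by Omicron) and count the minimum state changes it requires (Fitch parsimony):
I: 2; II: 2; III: 1; IV: 1.
Total tree length = 6.

6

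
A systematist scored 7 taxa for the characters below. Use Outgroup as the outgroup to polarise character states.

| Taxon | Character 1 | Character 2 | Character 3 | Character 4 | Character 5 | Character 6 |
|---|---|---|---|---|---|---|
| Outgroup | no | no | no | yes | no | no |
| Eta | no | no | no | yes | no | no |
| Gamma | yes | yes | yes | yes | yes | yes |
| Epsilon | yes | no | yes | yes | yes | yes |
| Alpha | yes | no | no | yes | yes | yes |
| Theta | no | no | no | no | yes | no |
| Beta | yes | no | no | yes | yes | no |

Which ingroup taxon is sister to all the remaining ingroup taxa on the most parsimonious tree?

Eta

Character polarity is set by the outgroup: the derived state is whichever differs from the outgroup's state, so for Character 4 the derived state is 'no', and for the remaining characters it is 'yes'.
Character 1: derived state 'yes' in Alpha, Beta, Epsilon, and Gamma only — synapomorphy for {Alpha, Beta, Epsilon, Gamma}.
Character 2 (derived state 'yes') is unique to Gamma (autapomorphy; uninformative for grouping).
Character 3 (derived state 'yes') is shared by Epsilon and Gamma — a synapomorphy uniting that clade.
Character 4: derived state 'no' in Theta only — an autapomorphy, so it tells us nothing about relationships among taxa.
Character 5: derived state 'yes' in Alpha, Beta, Epsilon, Gamma, and Theta only — synapomorphy for {Alpha, Beta, Epsilon, Gamma, Theta}.
Character 6: derived state 'yes' in Alpha, Epsilon, and Gamma only — synapomorphy for {Alpha, Epsilon, Gamma}.
Most parsimonious ingroup topology: (Eta,((((Gamma,Epsilon),Alpha),Beta),Theta)).
Eta is sister to the clade containing all other ingroup taxa, so it is the earliest-diverging (most basal) ingroup lineage.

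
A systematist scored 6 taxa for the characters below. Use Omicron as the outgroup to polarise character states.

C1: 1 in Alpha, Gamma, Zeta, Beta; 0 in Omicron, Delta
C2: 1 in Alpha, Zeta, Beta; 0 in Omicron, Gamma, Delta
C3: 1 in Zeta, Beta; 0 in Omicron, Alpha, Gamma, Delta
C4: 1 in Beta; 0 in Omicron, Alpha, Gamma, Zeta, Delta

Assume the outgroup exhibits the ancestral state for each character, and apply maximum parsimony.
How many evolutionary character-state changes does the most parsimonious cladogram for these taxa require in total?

4

The outgroup has state '0' for every character, so '1' is the derived state throughout.
C1: derived state '1' in Alpha, Beta, Gamma, and Zeta only — synapomorphy for {Alpha, Beta, Gamma, Zeta}.
C2 (derived state '1') is shared by Alpha, Beta, and Zeta — a synapomorphy uniting that clade.
C3 (derived state '1') is shared by Beta and Zeta — a synapomorphy uniting that clade.
C4 (derived state '1') is unique to Beta (autapomorphy; uninformative for grouping).
Most parsimonious ingroup topology: (((Alpha,(Zeta,Beta)),Gamma),Delta).
Changes per character on this tree: C1: 1; C2: 1; C3: 1; C4: 1.
Total = 4.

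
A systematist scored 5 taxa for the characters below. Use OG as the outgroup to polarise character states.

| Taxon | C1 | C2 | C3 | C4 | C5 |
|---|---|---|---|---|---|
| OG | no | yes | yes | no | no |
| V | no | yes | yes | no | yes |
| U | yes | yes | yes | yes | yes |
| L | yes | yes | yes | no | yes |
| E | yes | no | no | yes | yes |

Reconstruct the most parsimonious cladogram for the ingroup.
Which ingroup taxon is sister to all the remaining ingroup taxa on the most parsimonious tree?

Character polarity is set by the outgroup: the derived state is whichever differs from the outgroup's state, so for C2, C3 the derived state is 'no', and for the remaining characters it is 'yes'.
C1 (derived state 'yes') is shared by E, L, and U — a synapomorphy uniting that clade.
C2: derived state 'no' in E only — an autapomorphy, so it tells us nothing about relationships among taxa.
C3 (derived state 'no') is unique to E (autapomorphy; uninformative for grouping).
C4 (derived state 'yes') is shared by E and U — a synapomorphy uniting that clade.
All ingroup taxa share the derived state 'yes' for C5; it defines the ingroup but does not resolve relationships within it.
Most parsimonious ingroup topology: (V,((U,E),L)).
V is sister to the clade containing all other ingroup taxa, so it is the earliest-diverging (most basal) ingroup lineage.

V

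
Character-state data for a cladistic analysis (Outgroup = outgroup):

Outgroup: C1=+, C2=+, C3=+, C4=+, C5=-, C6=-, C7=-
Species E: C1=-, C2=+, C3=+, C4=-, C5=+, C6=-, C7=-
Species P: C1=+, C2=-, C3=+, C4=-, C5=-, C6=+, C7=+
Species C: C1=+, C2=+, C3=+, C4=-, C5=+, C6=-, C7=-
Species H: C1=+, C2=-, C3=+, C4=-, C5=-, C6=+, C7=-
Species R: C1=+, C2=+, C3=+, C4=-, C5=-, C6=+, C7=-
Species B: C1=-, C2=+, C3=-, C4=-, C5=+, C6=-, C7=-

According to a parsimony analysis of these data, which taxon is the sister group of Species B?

Species E

Character polarity is set by the outgroup: the derived state is whichever differs from the outgroup's state, so for C1, C2, C3, C4 the derived state is '-', and for the remaining characters it is '+'.
C1: derived state '-' in Species B and Species E only — synapomorphy for {Species B, Species E}.
C2: derived state '-' in Species H and Species P only — synapomorphy for {Species H, Species P}.
C3 (derived state '-') is unique to Species B (autapomorphy; uninformative for grouping).
All ingroup taxa share the derived state '-' for C4; it defines the ingroup but does not resolve relationships within it.
Only Species B, Species C, and Species E show the derived state '+' for C5, supporting them as a clade.
Only Species H, Species P, and Species R show the derived state '+' for C6, supporting them as a clade.
C7 (derived state '+') is unique to Species P (autapomorphy; uninformative for grouping).
Most parsimonious ingroup topology: (((Species E,Species B),Species C),((Species P,Species H),Species R)).
Species B and Species E form a cherry on this tree, so they are sister taxa.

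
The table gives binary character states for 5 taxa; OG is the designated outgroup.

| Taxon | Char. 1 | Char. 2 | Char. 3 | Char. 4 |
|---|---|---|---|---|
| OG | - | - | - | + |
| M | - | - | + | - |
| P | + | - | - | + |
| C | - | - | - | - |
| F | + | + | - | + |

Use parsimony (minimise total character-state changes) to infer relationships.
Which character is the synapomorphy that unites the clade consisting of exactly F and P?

Char. 1

Character polarity is set by the outgroup: the derived state is whichever differs from the outgroup's state, so for Char. 4 the derived state is '-', and for the remaining characters it is '+'.
Only F and P show the derived state '+' for Char. 1, supporting them as a clade.
Char. 2 (derived state '+') is unique to F (autapomorphy; uninformative for grouping).
Char. 3: derived state '+' in M only — an autapomorphy, so it tells us nothing about relationships among taxa.
Char. 4 (derived state '-') is shared by C and M — a synapomorphy uniting that clade.
Most parsimonious ingroup topology: ((M,C),(P,F)).
The clade {F, P} is supported by Char. 1: its derived state '+' occurs in exactly those taxa and in no other taxon (including the outgroup).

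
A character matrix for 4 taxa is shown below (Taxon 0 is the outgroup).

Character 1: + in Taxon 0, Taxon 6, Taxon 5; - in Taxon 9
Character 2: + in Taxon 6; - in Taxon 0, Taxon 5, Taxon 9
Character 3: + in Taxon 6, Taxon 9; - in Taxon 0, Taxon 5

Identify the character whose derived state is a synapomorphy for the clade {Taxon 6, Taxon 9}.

Character polarity is set by the outgroup: the derived state is whichever differs from the outgroup's state, so for Character 1 the derived state is '-', and for the remaining characters it is '+'.
Character 1: derived state '-' in Taxon 9 only — an autapomorphy, so it tells us nothing about relationships among taxa.
Character 2: derived state '+' in Taxon 6 only — an autapomorphy, so it tells us nothing about relationships among taxa.
Character 3: derived state '+' in Taxon 6 and Taxon 9 only — synapomorphy for {Taxon 6, Taxon 9}.
Most parsimonious ingroup topology: ((Taxon 6,Taxon 9),Taxon 5).
The clade {Taxon 6, Taxon 9} is supported by Character 3: its derived state '+' occurs in exactly those taxa and in no other taxon (including the outgroup).

Character 3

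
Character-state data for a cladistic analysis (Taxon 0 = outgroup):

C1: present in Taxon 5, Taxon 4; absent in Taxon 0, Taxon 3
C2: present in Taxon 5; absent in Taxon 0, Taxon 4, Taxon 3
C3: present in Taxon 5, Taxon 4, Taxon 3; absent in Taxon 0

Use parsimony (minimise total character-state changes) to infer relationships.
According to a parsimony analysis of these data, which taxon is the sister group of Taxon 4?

The outgroup has state 'absent' for every character, so 'present' is the derived state throughout.
C1: derived state 'present' in Taxon 4 and Taxon 5 only — synapomorphy for {Taxon 4, Taxon 5}.
C2 (derived state 'present') is unique to Taxon 5 (autapomorphy; uninformative for grouping).
C3 (derived state 'present') is shared by all ingroup taxa — unites the whole ingroup.
Most parsimonious ingroup topology: ((Taxon 5,Taxon 4),Taxon 3).
Taxon 4 and Taxon 5 form a cherry on this tree, so they are sister taxa.

Taxon 5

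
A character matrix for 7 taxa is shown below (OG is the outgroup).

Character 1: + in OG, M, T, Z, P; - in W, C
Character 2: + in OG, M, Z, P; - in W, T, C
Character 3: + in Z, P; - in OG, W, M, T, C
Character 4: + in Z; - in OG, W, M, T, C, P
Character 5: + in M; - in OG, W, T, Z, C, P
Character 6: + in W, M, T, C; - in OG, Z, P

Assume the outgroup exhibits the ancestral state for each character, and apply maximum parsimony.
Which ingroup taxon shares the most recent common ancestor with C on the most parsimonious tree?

Character polarity is set by the outgroup: the derived state is whichever differs from the outgroup's state, so for Character 1, Character 2 the derived state is '-', and for the remaining characters it is '+'.
Only C and W show the derived state '-' for Character 1, supporting them as a clade.
Character 2 (derived state '-') is shared by C, T, and W — a synapomorphy uniting that clade.
Character 3 (derived state '+') is shared by P and Z — a synapomorphy uniting that clade.
Character 4: derived state '+' in Z only — an autapomorphy, so it tells us nothing about relationships among taxa.
Character 5 (derived state '+') is unique to M (autapomorphy; uninformative for grouping).
Character 6 (derived state '+') is shared by C, M, T, and W — a synapomorphy uniting that clade.
Most parsimonious ingroup topology: ((((W,C),T),M),(Z,P)).
C and W form a cherry on this tree, so they are sister taxa.

W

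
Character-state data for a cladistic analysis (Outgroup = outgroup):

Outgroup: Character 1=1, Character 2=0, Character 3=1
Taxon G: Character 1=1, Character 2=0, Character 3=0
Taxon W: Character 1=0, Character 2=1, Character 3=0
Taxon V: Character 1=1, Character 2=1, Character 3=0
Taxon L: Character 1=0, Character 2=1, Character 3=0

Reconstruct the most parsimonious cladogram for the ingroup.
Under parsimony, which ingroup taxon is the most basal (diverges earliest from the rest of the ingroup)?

Character polarity is set by the outgroup: the derived state is whichever differs from the outgroup's state, so for Character 1, Character 3 the derived state is '0', and for the remaining characters it is '1'.
Character 1: derived state '0' in Taxon L and Taxon W only — synapomorphy for {Taxon L, Taxon W}.
Character 2: derived state '1' in Taxon L, Taxon V, and Taxon W only — synapomorphy for {Taxon L, Taxon V, Taxon W}.
All ingroup taxa share the derived state '0' for Character 3; it defines the ingroup but does not resolve relationships within it.
Most parsimonious ingroup topology: (((Taxon L,Taxon W),Taxon V),Taxon G).
Taxon G is sister to the clade containing all other ingroup taxa, so it is the earliest-diverging (most basal) ingroup lineage.

Taxon G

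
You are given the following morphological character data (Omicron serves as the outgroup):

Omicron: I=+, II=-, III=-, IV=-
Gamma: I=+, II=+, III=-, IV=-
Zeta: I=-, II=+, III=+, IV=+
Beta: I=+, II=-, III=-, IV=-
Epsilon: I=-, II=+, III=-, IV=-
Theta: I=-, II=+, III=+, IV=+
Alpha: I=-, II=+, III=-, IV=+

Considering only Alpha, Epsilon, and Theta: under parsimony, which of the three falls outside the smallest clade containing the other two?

Epsilon

Character polarity is set by the outgroup: the derived state is whichever differs from the outgroup's state, so for I the derived state is '-', and for the remaining characters it is '+'.
I: derived state '-' in Alpha, Epsilon, Theta, and Zeta only — synapomorphy for {Alpha, Epsilon, Theta, Zeta}.
Only Alpha, Epsilon, Gamma, Theta, and Zeta show the derived state '+' for II, supporting them as a clade.
III: derived state '+' in Theta and Zeta only — synapomorphy for {Theta, Zeta}.
IV (derived state '+') is shared by Alpha, Theta, and Zeta — a synapomorphy uniting that clade.
Most parsimonious ingroup topology: ((Gamma,(((Zeta,Theta),Alpha),Epsilon)),Beta).
Theta and Alpha share a more recent common ancestor with each other than either does with Epsilon, so Epsilon is the least closely related of the three.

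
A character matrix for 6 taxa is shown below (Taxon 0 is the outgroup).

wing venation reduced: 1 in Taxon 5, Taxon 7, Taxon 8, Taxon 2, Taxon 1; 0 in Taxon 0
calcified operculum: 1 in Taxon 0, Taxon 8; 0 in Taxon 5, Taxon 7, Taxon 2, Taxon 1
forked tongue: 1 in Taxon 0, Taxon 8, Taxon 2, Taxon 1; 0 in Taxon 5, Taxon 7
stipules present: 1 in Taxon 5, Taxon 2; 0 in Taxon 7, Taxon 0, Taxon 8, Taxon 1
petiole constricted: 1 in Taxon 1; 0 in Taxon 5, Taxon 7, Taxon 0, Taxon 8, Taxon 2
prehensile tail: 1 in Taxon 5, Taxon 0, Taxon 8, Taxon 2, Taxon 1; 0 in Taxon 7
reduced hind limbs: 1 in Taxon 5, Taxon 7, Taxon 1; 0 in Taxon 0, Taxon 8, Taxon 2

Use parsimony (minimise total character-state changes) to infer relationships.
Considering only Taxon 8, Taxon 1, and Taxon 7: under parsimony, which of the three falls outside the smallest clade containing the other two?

Character polarity is set by the outgroup: the derived state is whichever differs from the outgroup's state, so for calcified operculum, forked tongue, prehensile tail the derived state is '0', and for the remaining characters it is '1'.
All ingroup taxa share the derived state '1' for wing venation reduced; it defines the ingroup but does not resolve relationships within it.
calcified operculum (derived state '0') is shared by Taxon 1, Taxon 2, Taxon 5, and Taxon 7 — a synapomorphy uniting that clade.
forked tongue (derived state '0') is shared by Taxon 5 and Taxon 7 — a synapomorphy uniting that clade.
stipules present groups Taxon 2 and Taxon 5, which is incompatible with the clades supported by the remaining characters; treating it as convergent (homoplasy) costs fewer steps than any alternative tree.
petiole constricted: derived state '1' in Taxon 1 only — an autapomorphy, so it tells us nothing about relationships among taxa.
prehensile tail: derived state '0' in Taxon 7 only — an autapomorphy, so it tells us nothing about relationships among taxa.
reduced hind limbs: derived state '1' in Taxon 1, Taxon 5, and Taxon 7 only — synapomorphy for {Taxon 1, Taxon 5, Taxon 7}.
Most parsimonious ingroup topology: (((Taxon 1,(Taxon 7,Taxon 5)),Taxon 2),Taxon 8).
Taxon 1 and Taxon 7 share a more recent common ancestor with each other than either does with Taxon 8, so Taxon 8 is the least closely related of the three.

Taxon 8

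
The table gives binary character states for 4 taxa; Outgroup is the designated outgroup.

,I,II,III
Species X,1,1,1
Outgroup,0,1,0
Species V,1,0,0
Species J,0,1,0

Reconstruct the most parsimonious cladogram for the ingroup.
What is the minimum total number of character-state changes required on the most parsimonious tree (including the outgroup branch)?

3

Character polarity is set by the outgroup: the derived state is whichever differs from the outgroup's state, so for II the derived state is '0', and for the remaining characters it is '1'.
Only Species V and Species X show the derived state '1' for I, supporting them as a clade.
II (derived state '0') is unique to Species V (autapomorphy; uninformative for grouping).
III: derived state '1' in Species X only — an autapomorphy, so it tells us nothing about relationships among taxa.
Most parsimonious ingroup topology: ((Species X,Species V),Species J).
Changes per character on this tree: I: 1; II: 1; III: 1.
Total = 3.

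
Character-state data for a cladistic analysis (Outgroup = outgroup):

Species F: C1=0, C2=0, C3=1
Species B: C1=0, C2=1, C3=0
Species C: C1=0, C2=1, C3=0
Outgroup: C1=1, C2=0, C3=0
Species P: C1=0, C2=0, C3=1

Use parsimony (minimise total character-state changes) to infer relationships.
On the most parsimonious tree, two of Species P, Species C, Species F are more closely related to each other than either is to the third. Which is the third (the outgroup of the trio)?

Species C

Character polarity is set by the outgroup: the derived state is whichever differs from the outgroup's state, so for C1 the derived state is '0', and for the remaining characters it is '1'.
All ingroup taxa share the derived state '0' for C1; it defines the ingroup but does not resolve relationships within it.
C2: derived state '1' in Species B and Species C only — synapomorphy for {Species B, Species C}.
C3 (derived state '1') is shared by Species F and Species P — a synapomorphy uniting that clade.
Most parsimonious ingroup topology: ((Species P,Species F),(Species B,Species C)).
Species F and Species P share a more recent common ancestor with each other than either does with Species C, so Species C is the least closely related of the three.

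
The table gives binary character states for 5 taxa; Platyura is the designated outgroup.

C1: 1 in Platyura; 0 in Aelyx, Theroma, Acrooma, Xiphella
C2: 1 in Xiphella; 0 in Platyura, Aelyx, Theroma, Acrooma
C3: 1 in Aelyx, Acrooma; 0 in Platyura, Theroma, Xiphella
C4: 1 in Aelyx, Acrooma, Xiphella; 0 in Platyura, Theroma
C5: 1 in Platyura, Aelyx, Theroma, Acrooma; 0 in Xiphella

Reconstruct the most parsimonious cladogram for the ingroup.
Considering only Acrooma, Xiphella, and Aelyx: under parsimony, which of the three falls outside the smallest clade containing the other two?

Character polarity is set by the outgroup: the derived state is whichever differs from the outgroup's state, so for C1, C5 the derived state is '0', and for the remaining characters it is '1'.
All ingroup taxa share the derived state '0' for C1; it defines the ingroup but does not resolve relationships within it.
C2 (derived state '1') is unique to Xiphella (autapomorphy; uninformative for grouping).
Only Acrooma and Aelyx show the derived state '1' for C3, supporting them as a clade.
C4 (derived state '1') is shared by Acrooma, Aelyx, and Xiphella — a synapomorphy uniting that clade.
C5 (derived state '0') is unique to Xiphella (autapomorphy; uninformative for grouping).
Most parsimonious ingroup topology: (((Aelyx,Acrooma),Xiphella),Theroma).
Aelyx and Acrooma share a more recent common ancestor with each other than either does with Xiphella, so Xiphella is the least closely related of the three.

Xiphella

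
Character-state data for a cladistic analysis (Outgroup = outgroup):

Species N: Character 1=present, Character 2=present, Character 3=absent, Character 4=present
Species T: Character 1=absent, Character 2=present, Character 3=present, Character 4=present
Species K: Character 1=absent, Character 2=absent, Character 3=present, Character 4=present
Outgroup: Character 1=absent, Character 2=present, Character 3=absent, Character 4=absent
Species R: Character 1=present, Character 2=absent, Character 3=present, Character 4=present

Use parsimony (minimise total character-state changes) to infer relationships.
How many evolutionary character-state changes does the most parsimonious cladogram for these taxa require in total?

Character polarity is set by the outgroup: the derived state is whichever differs from the outgroup's state, so for Character 2 the derived state is 'absent', and for the remaining characters it is 'present'.
Character 1 (state 'present') occurs in Species N and Species R but conflicts with the nesting implied by the other characters — most parsimoniously interpreted as homoplasy.
Character 2: derived state 'absent' in Species K and Species R only — synapomorphy for {Species K, Species R}.
Character 3 (derived state 'present') is shared by Species K, Species R, and Species T — a synapomorphy uniting that clade.
Character 4 (derived state 'present') is shared by all ingroup taxa — unites the whole ingroup.
Most parsimonious ingroup topology: (Species N,(Species T,(Species R,Species K))).
Changes per character on this tree: Character 1: 2; Character 2: 1; Character 3: 1; Character 4: 1.
Total = 5.

5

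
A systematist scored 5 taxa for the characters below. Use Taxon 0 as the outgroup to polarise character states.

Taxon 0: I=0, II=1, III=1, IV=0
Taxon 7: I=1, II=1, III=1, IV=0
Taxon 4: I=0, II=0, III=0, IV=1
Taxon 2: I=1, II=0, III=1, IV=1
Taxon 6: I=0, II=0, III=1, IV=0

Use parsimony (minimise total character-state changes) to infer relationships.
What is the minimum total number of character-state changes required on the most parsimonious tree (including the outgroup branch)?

Character polarity is set by the outgroup: the derived state is whichever differs from the outgroup's state, so for II, III the derived state is '0', and for the remaining characters it is '1'.
I groups Taxon 2 and Taxon 7, which is incompatible with the clades supported by the remaining characters; treating it as convergent (homoplasy) costs fewer steps than any alternative tree.
II (derived state '0') is shared by Taxon 2, Taxon 4, and Taxon 6 — a synapomorphy uniting that clade.
III (derived state '0') is unique to Taxon 4 (autapomorphy; uninformative for grouping).
IV: derived state '1' in Taxon 2 and Taxon 4 only — synapomorphy for {Taxon 2, Taxon 4}.
Most parsimonious ingroup topology: (Taxon 7,((Taxon 4,Taxon 2),Taxon 6)).
Changes per character on this tree: I: 2; II: 1; III: 1; IV: 1.
Total = 5.

5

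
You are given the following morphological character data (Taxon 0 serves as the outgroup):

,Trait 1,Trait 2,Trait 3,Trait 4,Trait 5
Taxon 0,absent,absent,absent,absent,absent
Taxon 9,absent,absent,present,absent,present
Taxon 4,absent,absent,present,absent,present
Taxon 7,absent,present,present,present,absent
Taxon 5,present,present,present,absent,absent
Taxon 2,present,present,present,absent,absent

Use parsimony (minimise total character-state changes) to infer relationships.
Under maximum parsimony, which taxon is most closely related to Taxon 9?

The outgroup has state 'absent' for every character, so 'present' is the derived state throughout.
Trait 1: derived state 'present' in Taxon 2 and Taxon 5 only — synapomorphy for {Taxon 2, Taxon 5}.
Trait 2 (derived state 'present') is shared by Taxon 2, Taxon 5, and Taxon 7 — a synapomorphy uniting that clade.
All ingroup taxa share the derived state 'present' for Trait 3; it defines the ingroup but does not resolve relationships within it.
Trait 4: derived state 'present' in Taxon 7 only — an autapomorphy, so it tells us nothing about relationships among taxa.
Only Taxon 4 and Taxon 9 show the derived state 'present' for Trait 5, supporting them as a clade.
Most parsimonious ingroup topology: ((Taxon 9,Taxon 4),(Taxon 7,(Taxon 5,Taxon 2))).
Taxon 9 and Taxon 4 form a cherry on this tree, so they are sister taxa.

Taxon 4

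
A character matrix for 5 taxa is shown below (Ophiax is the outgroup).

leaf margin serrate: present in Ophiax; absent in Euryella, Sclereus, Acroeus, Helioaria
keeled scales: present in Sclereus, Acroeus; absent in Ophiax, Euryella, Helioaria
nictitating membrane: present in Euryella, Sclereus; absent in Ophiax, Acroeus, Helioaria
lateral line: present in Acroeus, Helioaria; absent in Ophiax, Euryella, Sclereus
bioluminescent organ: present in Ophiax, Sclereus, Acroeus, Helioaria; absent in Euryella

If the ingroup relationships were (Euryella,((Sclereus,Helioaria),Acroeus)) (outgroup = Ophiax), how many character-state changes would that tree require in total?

Map each character onto (Euryella,((Sclereus,Helioaria),Acroeus)) (rooted by Ophiax) and count the minimum state changes it requires (Fitch parsimony):
leaf margin serrate: 1; keeled scales: 2; nictitating membrane: 2; lateral line: 2; bioluminescent organ: 1.
Total tree length = 8.

8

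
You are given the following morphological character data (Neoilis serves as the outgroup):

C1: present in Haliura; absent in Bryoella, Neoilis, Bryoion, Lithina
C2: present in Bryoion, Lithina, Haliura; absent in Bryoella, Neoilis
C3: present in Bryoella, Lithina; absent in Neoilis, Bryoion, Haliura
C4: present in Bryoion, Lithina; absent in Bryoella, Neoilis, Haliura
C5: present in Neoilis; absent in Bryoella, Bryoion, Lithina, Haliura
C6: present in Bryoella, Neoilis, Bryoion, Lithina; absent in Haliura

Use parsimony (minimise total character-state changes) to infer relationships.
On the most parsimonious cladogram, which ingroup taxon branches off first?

Bryoella

Character polarity is set by the outgroup: the derived state is whichever differs from the outgroup's state, so for C5, C6 the derived state is 'absent', and for the remaining characters it is 'present'.
C1: derived state 'present' in Haliura only — an autapomorphy, so it tells us nothing about relationships among taxa.
C2 (derived state 'present') is shared by Bryoion, Haliura, and Lithina — a synapomorphy uniting that clade.
C3 (state 'present') occurs in Bryoella and Lithina but conflicts with the nesting implied by the other characters — most parsimoniously interpreted as homoplasy.
C4: derived state 'present' in Bryoion and Lithina only — synapomorphy for {Bryoion, Lithina}.
C5 (derived state 'absent') is shared by all ingroup taxa — unites the whole ingroup.
C6 (derived state 'absent') is unique to Haliura (autapomorphy; uninformative for grouping).
Most parsimonious ingroup topology: ((Haliura,(Bryoion,Lithina)),Bryoella).
Bryoella is sister to the clade containing all other ingroup taxa, so it is the earliest-diverging (most basal) ingroup lineage.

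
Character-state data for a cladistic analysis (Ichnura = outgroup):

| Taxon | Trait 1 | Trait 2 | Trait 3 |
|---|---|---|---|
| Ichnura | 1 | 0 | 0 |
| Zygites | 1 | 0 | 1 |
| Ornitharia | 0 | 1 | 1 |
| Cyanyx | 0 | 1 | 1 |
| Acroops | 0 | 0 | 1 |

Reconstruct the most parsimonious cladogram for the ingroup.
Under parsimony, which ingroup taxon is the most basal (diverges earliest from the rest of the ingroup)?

Character polarity is set by the outgroup: the derived state is whichever differs from the outgroup's state, so for Trait 1 the derived state is '0', and for the remaining characters it is '1'.
Only Acroops, Cyanyx, and Ornitharia show the derived state '0' for Trait 1, supporting them as a clade.
Trait 2 (derived state '1') is shared by Cyanyx and Ornitharia — a synapomorphy uniting that clade.
Trait 3 (derived state '1') is shared by all ingroup taxa — unites the whole ingroup.
Most parsimonious ingroup topology: (Zygites,((Ornitharia,Cyanyx),Acroops)).
Zygites is sister to the clade containing all other ingroup taxa, so it is the earliest-diverging (most basal) ingroup lineage.

Zygites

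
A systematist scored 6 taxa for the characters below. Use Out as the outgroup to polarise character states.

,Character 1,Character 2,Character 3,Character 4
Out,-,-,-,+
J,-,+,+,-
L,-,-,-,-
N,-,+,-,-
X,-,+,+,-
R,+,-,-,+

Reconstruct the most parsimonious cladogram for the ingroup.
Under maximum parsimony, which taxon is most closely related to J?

Character polarity is set by the outgroup: the derived state is whichever differs from the outgroup's state, so for Character 4 the derived state is '-', and for the remaining characters it is '+'.
Character 1 (derived state '+') is unique to R (autapomorphy; uninformative for grouping).
Character 2 (derived state '+') is shared by J, N, and X — a synapomorphy uniting that clade.
Character 3 (derived state '+') is shared by J and X — a synapomorphy uniting that clade.
Character 4 (derived state '-') is shared by J, L, N, and X — a synapomorphy uniting that clade.
Most parsimonious ingroup topology: ((((J,X),N),L),R).
J and X form a cherry on this tree, so they are sister taxa.

X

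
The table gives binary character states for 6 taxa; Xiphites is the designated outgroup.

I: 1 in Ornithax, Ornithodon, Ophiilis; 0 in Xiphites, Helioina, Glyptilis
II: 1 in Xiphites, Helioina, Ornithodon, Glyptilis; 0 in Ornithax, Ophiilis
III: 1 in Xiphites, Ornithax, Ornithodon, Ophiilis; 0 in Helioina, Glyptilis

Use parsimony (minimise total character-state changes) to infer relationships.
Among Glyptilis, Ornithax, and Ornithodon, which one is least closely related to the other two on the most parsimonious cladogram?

Glyptilis

Character polarity is set by the outgroup: the derived state is whichever differs from the outgroup's state, so for II, III the derived state is '0', and for the remaining characters it is '1'.
I (derived state '1') is shared by Ophiilis, Ornithax, and Ornithodon — a synapomorphy uniting that clade.
II (derived state '0') is shared by Ophiilis and Ornithax — a synapomorphy uniting that clade.
III: derived state '0' in Glyptilis and Helioina only — synapomorphy for {Glyptilis, Helioina}.
Most parsimonious ingroup topology: ((Helioina,Glyptilis),((Ornithax,Ophiilis),Ornithodon)).
Ornithodon and Ornithax share a more recent common ancestor with each other than either does with Glyptilis, so Glyptilis is the least closely related of the three.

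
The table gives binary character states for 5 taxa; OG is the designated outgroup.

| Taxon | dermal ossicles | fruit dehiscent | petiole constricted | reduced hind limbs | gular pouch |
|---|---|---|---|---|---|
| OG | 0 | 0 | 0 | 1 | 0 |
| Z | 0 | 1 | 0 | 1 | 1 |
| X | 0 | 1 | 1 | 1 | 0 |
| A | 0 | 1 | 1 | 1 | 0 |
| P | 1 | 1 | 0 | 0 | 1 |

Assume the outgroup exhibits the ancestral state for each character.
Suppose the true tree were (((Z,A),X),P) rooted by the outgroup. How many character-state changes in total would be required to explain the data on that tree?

Map each character onto (((Z,A),X),P) (rooted by OG) and count the minimum state changes it requires (Fitch parsimony):
dermal ossicles: 1; fruit dehiscent: 1; petiole constricted: 2; reduced hind limbs: 1; gular pouch: 2.
Total tree length = 7.

7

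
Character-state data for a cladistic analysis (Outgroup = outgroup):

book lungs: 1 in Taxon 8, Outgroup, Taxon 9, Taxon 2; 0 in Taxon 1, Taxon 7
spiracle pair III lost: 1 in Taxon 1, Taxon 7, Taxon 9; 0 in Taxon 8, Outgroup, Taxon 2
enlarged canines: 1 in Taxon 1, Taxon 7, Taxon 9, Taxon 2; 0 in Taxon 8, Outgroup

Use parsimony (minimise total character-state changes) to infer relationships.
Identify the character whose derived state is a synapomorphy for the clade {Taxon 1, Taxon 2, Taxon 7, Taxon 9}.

Character polarity is set by the outgroup: the derived state is whichever differs from the outgroup's state, so for book lungs the derived state is '0', and for the remaining characters it is '1'.
book lungs (derived state '0') is shared by Taxon 1 and Taxon 7 — a synapomorphy uniting that clade.
Only Taxon 1, Taxon 7, and Taxon 9 show the derived state '1' for spiracle pair III lost, supporting them as a clade.
enlarged canines: derived state '1' in Taxon 1, Taxon 2, Taxon 7, and Taxon 9 only — synapomorphy for {Taxon 1, Taxon 2, Taxon 7, Taxon 9}.
Most parsimonious ingroup topology: (((Taxon 9,(Taxon 1,Taxon 7)),Taxon 2),Taxon 8).
The clade {Taxon 1, Taxon 2, Taxon 7, Taxon 9} is supported by enlarged canines: its derived state '1' occurs in exactly those taxa and in no other taxon (including the outgroup).

enlarged canines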